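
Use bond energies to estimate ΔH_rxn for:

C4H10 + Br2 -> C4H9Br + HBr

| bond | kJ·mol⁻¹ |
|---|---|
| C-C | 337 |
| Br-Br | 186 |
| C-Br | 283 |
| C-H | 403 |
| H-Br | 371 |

ΔH ≈ −65 kJ

Bonds broken (reactants):
  Br-Br: 1 × 186 = 186
  C-C: 3 × 337 = 1011
  C-H: 10 × 403 = 4030
  Σ(broken) = 5227 kJ
Bonds formed (products):
  C-Br: 1 × 283 = 283
  C-C: 3 × 337 = 1011
  C-H: 9 × 403 = 3627
  H-Br: 1 × 371 = 371
  Σ(formed) = 5292 kJ
ΔH = Σ(broken) − Σ(formed) = 5227 − 5292 = −65 kJ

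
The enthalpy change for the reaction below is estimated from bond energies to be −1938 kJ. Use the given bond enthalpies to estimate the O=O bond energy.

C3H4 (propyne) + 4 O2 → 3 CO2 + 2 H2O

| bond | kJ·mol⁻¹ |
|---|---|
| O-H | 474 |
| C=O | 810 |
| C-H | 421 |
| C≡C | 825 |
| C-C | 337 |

D(O=O) ≈ 493 kJ/mol

Let D be the O=O bond energy.
Σ(broken) = 1×825 + 1×337 + 4×421 + 4×D = 2846 + 4D
Σ(formed) = 6×810 + 4×474 = 6756
ΔH = Σ(broken) − Σ(formed) = (2846 + 4D) − (6756) = −3910 + 4D
Setting this equal to −1938 kJ gives 4D = 1972, so D = 493 kJ/mol.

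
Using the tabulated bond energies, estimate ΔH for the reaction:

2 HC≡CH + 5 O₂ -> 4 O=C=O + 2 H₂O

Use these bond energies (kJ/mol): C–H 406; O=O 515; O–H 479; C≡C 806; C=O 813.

ΔH ≈ −2609 kJ

Bonds broken (reactants):
  C≡C: 2 × 806 = 1612
  C–H: 4 × 406 = 1624
  O=O: 5 × 515 = 2575
  Σ(broken) = 5811 kJ
Bonds formed (products):
  C=O: 8 × 813 = 6504
  O–H: 4 × 479 = 1916
  Σ(formed) = 8420 kJ
ΔH = Σ(broken) − Σ(formed) = 5811 − 8420 = −2609 kJ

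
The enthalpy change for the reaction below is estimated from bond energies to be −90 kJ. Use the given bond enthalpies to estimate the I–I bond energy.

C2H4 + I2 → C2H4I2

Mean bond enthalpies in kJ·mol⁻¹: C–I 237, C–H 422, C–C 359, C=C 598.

D(I–I) ≈ 145 kJ/mol

Let D be the I–I bond energy.
Σ(broken) = 4×422 + 1×598 + 1×D = 2286 + D
Σ(formed) = 1×359 + 4×422 + 2×237 = 2521
ΔH = Σ(broken) − Σ(formed) = (2286 + D) − (2521) = −235 + D
Setting this equal to −90 kJ gives D = 145 kJ/mol.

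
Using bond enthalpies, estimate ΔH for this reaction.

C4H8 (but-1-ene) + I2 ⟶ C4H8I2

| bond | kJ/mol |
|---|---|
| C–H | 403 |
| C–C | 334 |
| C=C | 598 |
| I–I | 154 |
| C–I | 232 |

ΔH ≈ −46 kJ

Bonds broken (reactants):
  C–C: 2 × 334 = 668
  C–H: 8 × 403 = 3224
  C=C: 1 × 598 = 598
  I–I: 1 × 154 = 154
  Σ(broken) = 4644 kJ
Bonds formed (products):
  C–C: 3 × 334 = 1002
  C–H: 8 × 403 = 3224
  C–I: 2 × 232 = 464
  Σ(formed) = 4690 kJ
ΔH = Σ(broken) − Σ(formed) = 4644 − 4690 = −46 kJ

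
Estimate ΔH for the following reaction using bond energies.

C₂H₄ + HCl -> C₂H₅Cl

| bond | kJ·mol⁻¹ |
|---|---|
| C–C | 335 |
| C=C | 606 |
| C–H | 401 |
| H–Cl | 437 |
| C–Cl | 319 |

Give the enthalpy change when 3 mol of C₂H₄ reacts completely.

ΔH = −36 kJ

Bonds broken (reactants):
  C–H: 4 × 401 = 1604
  C=C: 1 × 606 = 606
  H–Cl: 1 × 437 = 437
  Σ(broken) = 2647 kJ
Bonds formed (products):
  C–C: 1 × 335 = 335
  C–Cl: 1 × 319 = 319
  C–H: 5 × 401 = 2005
  Σ(formed) = 2659 kJ
ΔH = Σ(broken) − Σ(formed) = 2647 − 2659 = −12 kJ
For 3× the reaction as written: 3 × (−12) = −36 kJ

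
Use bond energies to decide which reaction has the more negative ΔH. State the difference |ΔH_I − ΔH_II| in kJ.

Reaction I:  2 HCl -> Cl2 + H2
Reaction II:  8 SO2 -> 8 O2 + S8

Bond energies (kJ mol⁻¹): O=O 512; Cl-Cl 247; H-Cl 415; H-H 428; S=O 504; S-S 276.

Reaction I, by 1605 kJ

Reaction I:
  Bonds broken (reactants):
    H-Cl: 2 × 415 = 830
    Σ(broken) = 830 kJ
  Bonds formed (products):
    Cl-Cl: 1 × 247 = 247
    H-H: 1 × 428 = 428
    Σ(formed) = 675 kJ
  ΔH_I = 830 − 675 = +155 kJ
Reaction II:
  Bonds broken (reactants):
    S=O: 16 × 504 = 8064
    Σ(broken) = 8064 kJ
  Bonds formed (products):
    O=O: 8 × 512 = 4096
    S-S: 8 × 276 = 2208
    Σ(formed) = 6304 kJ
  ΔH_II = 8064 − 6304 = +1760 kJ
ΔH_I − ΔH_II = −1605 kJ, so reaction I has the more negative ΔH; |ΔH_I − ΔH_II| = 1605 kJ.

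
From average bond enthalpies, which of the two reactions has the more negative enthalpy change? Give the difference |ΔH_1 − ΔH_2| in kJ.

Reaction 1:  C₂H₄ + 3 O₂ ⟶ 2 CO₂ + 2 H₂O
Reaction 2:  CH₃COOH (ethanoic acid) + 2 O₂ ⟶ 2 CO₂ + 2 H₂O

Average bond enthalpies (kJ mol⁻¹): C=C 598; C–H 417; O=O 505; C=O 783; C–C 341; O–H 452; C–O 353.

Reaction 1, by 409 kJ

Reaction 1:
  Bonds broken (reactants):
    C–H: 4 × 417 = 1668
    C=C: 1 × 598 = 598
    O=O: 3 × 505 = 1515
    Σ(broken) = 3781 kJ
  Bonds formed (products):
    C=O: 4 × 783 = 3132
    O–H: 4 × 452 = 1808
    Σ(formed) = 4940 kJ
  ΔH_1 = 3781 − 4940 = −1159 kJ
Reaction 2:
  Bonds broken (reactants):
    C–C: 1 × 341 = 341
    C–H: 3 × 417 = 1251
    C–O: 1 × 353 = 353
    C=O: 1 × 783 = 783
    O–H: 1 × 452 = 452
    O=O: 2 × 505 = 1010
    Σ(broken) = 4190 kJ
  Bonds formed (products):
    C=O: 4 × 783 = 3132
    O–H: 4 × 452 = 1808
    Σ(formed) = 4940 kJ
  ΔH_2 = 4190 − 4940 = −750 kJ
ΔH_1 − ΔH_2 = −409 kJ, so reaction 1 has the more negative ΔH; |ΔH_1 − ΔH_2| = 409 kJ.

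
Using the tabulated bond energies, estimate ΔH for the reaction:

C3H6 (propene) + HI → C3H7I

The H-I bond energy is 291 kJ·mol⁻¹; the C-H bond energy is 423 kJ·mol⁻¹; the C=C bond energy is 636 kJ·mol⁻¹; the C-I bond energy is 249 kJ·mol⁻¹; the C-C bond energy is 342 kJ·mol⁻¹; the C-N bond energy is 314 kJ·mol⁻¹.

Bonds broken (reactants):
  C-C: 1 × 342 = 342
  C-H: 6 × 423 = 2538
  C=C: 1 × 636 = 636
  H-I: 1 × 291 = 291
  Σ(broken) = 3807 kJ
Bonds formed (products):
  C-C: 2 × 342 = 684
  C-H: 7 × 423 = 2961
  C-I: 1 × 249 = 249
  Σ(formed) = 3894 kJ
ΔH = Σ(broken) − Σ(formed) = 3807 − 3894 = −87 kJ

ΔH ≈ −87 kJ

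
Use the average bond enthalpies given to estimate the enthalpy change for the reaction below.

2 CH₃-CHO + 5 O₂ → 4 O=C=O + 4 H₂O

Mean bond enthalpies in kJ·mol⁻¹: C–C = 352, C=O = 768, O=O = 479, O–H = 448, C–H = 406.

Bonds broken (reactants):
  C–C: 2 × 352 = 704
  C–H: 8 × 406 = 3248
  C=O: 2 × 768 = 1536
  O=O: 5 × 479 = 2395
  Σ(broken) = 7883 kJ
Bonds formed (products):
  C=O: 8 × 768 = 6144
  O–H: 8 × 448 = 3584
  Σ(formed) = 9728 kJ
ΔH = Σ(broken) − Σ(formed) = 7883 − 9728 = −1845 kJ

ΔH ≈ −1845 kJ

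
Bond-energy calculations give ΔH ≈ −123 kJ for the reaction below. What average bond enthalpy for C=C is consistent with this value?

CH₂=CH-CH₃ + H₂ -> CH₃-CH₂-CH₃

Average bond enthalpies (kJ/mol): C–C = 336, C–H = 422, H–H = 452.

Let D be the C=C bond energy.
Σ(broken) = 1×336 + 6×422 + 1×D + 1×452 = 3320 + D
Σ(formed) = 2×336 + 8×422 = 4048
ΔH = Σ(broken) − Σ(formed) = (3320 + D) − (4048) = −728 + D
Setting this equal to −123 kJ gives D = 605 kJ/mol.

D(C=C) ≈ 605 kJ/mol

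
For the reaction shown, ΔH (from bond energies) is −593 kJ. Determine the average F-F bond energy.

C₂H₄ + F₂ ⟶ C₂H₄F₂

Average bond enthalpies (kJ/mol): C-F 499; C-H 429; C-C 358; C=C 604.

D(F-F) ≈ 159 kJ/mol

Let D be the F-F bond energy.
Σ(broken) = 4×429 + 1×604 + 1×D = 2320 + D
Σ(formed) = 1×358 + 2×499 + 4×429 = 3072
ΔH = Σ(broken) − Σ(formed) = (2320 + D) − (3072) = −752 + D
Setting this equal to −593 kJ gives D = 159 kJ/mol.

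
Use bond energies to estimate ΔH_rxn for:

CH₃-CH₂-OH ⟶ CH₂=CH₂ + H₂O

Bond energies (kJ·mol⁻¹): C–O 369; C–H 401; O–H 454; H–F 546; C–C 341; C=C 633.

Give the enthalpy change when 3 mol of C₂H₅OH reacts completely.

Bonds broken (reactants):
  C–C: 1 × 341 = 341
  C–H: 5 × 401 = 2005
  C–O: 1 × 369 = 369
  O–H: 1 × 454 = 454
  Σ(broken) = 3169 kJ
Bonds formed (products):
  C–H: 4 × 401 = 1604
  C=C: 1 × 633 = 633
  O–H: 2 × 454 = 908
  Σ(formed) = 3145 kJ
ΔH = Σ(broken) − Σ(formed) = 3169 − 3145 = +24 kJ
For 3× the reaction as written: 3 × (+24) = +72 kJ

ΔH = +72 kJ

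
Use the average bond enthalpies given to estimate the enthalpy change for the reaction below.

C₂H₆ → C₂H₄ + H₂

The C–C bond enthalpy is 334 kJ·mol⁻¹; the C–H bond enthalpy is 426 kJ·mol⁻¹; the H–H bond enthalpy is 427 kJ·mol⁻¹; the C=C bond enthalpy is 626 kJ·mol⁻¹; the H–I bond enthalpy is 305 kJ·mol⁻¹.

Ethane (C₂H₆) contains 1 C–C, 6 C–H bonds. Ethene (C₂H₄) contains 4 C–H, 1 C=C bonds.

Bonds broken (reactants):
  C–C: 1 × 334 = 334
  C–H: 6 × 426 = 2556
  Σ(broken) = 2890 kJ
Bonds formed (products):
  C–H: 4 × 426 = 1704
  C=C: 1 × 626 = 626
  H–H: 1 × 427 = 427
  Σ(formed) = 2757 kJ
ΔH = Σ(broken) − Σ(formed) = 2890 − 2757 = +133 kJ

ΔH ≈ +133 kJ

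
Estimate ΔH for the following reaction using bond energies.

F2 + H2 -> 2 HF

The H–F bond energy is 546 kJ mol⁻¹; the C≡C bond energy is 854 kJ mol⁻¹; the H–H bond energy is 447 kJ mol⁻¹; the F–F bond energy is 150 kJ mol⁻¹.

ΔH ≈ −495 kJ

Bonds broken (reactants):
  F–F: 1 × 150 = 150
  H–H: 1 × 447 = 447
  Σ(broken) = 597 kJ
Bonds formed (products):
  H–F: 2 × 546 = 1092
  Σ(formed) = 1092 kJ
ΔH = Σ(broken) − Σ(formed) = 597 − 1092 = −495 kJ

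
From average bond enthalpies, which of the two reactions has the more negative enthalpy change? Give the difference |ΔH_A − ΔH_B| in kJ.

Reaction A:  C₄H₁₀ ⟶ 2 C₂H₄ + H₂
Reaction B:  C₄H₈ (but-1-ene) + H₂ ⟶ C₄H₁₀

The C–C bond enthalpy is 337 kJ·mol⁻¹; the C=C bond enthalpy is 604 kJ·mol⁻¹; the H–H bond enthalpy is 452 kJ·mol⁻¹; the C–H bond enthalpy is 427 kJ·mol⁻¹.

Reaction A:
  Bonds broken (reactants):
    C–C: 3 × 337 = 1011
    C–H: 10 × 427 = 4270
    Σ(broken) = 5281 kJ
  Bonds formed (products):
    C–H: 8 × 427 = 3416
    C=C: 2 × 604 = 1208
    H–H: 1 × 452 = 452
    Σ(formed) = 5076 kJ
  ΔH_A = 5281 − 5076 = +205 kJ
Reaction B:
  Bonds broken (reactants):
    C–C: 2 × 337 = 674
    C–H: 8 × 427 = 3416
    C=C: 1 × 604 = 604
    H–H: 1 × 452 = 452
    Σ(broken) = 5146 kJ
  Bonds formed (products):
    C–C: 3 × 337 = 1011
    C–H: 10 × 427 = 4270
    Σ(formed) = 5281 kJ
  ΔH_B = 5146 − 5281 = −135 kJ
ΔH_A − ΔH_B = +340 kJ, so reaction B has the more negative ΔH; |ΔH_A − ΔH_B| = 340 kJ.

Reaction B, by 340 kJ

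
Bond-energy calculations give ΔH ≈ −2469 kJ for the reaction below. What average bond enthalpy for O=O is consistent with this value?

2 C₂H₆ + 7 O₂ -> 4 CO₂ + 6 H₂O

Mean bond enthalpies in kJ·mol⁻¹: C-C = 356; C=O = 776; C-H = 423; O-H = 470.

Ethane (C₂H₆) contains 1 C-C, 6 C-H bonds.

Let D be the O=O bond energy.
Σ(broken) = 2×356 + 12×423 + 7×D = 5788 + 7D
Σ(formed) = 8×776 + 12×470 = 11848
ΔH = Σ(broken) − Σ(formed) = (5788 + 7D) − (11848) = −6060 + 7D
Setting this equal to −2469 kJ gives 7D = 3591, so D = 513 kJ/mol.

D(O=O) ≈ 513 kJ/mol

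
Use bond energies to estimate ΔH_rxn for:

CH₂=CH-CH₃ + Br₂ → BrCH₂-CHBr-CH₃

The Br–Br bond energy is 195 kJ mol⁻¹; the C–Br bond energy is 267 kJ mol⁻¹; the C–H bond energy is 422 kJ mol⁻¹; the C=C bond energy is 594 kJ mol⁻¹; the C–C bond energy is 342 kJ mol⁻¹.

Bonds broken (reactants):
  Br–Br: 1 × 195 = 195
  C–C: 1 × 342 = 342
  C–H: 6 × 422 = 2532
  C=C: 1 × 594 = 594
  Σ(broken) = 3663 kJ
Bonds formed (products):
  C–Br: 2 × 267 = 534
  C–C: 2 × 342 = 684
  C–H: 6 × 422 = 2532
  Σ(formed) = 3750 kJ
ΔH = Σ(broken) − Σ(formed) = 3663 − 3750 = −87 kJ

ΔH ≈ −87 kJ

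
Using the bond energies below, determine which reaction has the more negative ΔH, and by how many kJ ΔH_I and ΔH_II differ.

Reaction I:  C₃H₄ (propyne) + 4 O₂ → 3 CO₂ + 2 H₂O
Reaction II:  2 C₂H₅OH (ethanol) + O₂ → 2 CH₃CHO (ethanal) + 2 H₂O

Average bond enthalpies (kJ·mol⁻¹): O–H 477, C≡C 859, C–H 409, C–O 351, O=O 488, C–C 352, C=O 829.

Reaction I:
  Bonds broken (reactants):
    C≡C: 1 × 859 = 859
    C–C: 1 × 352 = 352
    C–H: 4 × 409 = 1636
    O=O: 4 × 488 = 1952
    Σ(broken) = 4799 kJ
  Bonds formed (products):
    C=O: 6 × 829 = 4974
    O–H: 4 × 477 = 1908
    Σ(formed) = 6882 kJ
  ΔH_I = 4799 − 6882 = −2083 kJ
Reaction II:
  Bonds broken (reactants):
    C–C: 2 × 352 = 704
    C–H: 10 × 409 = 4090
    C–O: 2 × 351 = 702
    O–H: 2 × 477 = 954
    O=O: 1 × 488 = 488
    Σ(broken) = 6938 kJ
  Bonds formed (products):
    C–C: 2 × 352 = 704
    C–H: 8 × 409 = 3272
    C=O: 2 × 829 = 1658
    O–H: 4 × 477 = 1908
    Σ(formed) = 7542 kJ
  ΔH_II = 6938 − 7542 = −604 kJ
ΔH_I − ΔH_II = −1479 kJ, so reaction I has the more negative ΔH; |ΔH_I − ΔH_II| = 1479 kJ.

Reaction I, by 1479 kJ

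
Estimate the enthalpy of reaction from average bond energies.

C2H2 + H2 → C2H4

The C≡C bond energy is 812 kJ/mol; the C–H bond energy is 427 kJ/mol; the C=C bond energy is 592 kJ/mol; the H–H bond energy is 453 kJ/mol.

ΔH ≈ −181 kJ

Bonds broken (reactants):
  C≡C: 1 × 812 = 812
  C–H: 2 × 427 = 854
  H–H: 1 × 453 = 453
  Σ(broken) = 2119 kJ
Bonds formed (products):
  C–H: 4 × 427 = 1708
  C=C: 1 × 592 = 592
  Σ(formed) = 2300 kJ
ΔH = Σ(broken) − Σ(formed) = 2119 − 2300 = −181 kJ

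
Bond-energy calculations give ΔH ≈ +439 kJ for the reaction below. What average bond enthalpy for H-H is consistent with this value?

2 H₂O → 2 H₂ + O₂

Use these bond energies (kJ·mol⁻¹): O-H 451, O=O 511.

Let D be the H-H bond energy.
Σ(broken) = 4×451 = 1804
Σ(formed) = 2×D + 1×511 = 511 + 2D
ΔH = Σ(broken) − Σ(formed) = (1804) − (511 + 2D) = +1293 − 2D
Setting this equal to +439 kJ gives 2D = 854, so D = 427 kJ/mol.

D(H-H) ≈ 427 kJ/mol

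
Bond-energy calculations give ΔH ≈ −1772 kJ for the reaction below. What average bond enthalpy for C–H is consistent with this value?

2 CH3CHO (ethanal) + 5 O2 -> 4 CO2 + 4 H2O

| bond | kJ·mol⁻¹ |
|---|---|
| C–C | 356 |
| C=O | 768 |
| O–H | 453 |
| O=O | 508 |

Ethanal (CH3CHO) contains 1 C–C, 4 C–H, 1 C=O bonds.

D(C–H) ≈ 401 kJ/mol

Let D be the C–H bond energy.
Σ(broken) = 2×356 + 8×D + 2×768 + 5×508 = 4788 + 8D
Σ(formed) = 8×768 + 8×453 = 9768
ΔH = Σ(broken) − Σ(formed) = (4788 + 8D) − (9768) = −4980 + 8D
Setting this equal to −1772 kJ gives 8D = 3208, so D = 401 kJ/mol.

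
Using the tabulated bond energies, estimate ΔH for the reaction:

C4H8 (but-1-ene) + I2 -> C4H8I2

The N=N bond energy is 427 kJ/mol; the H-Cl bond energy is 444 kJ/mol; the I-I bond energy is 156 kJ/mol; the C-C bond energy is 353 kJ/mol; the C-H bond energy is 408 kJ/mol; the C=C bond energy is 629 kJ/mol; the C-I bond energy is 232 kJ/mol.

Bonds broken (reactants):
  C-C: 2 × 353 = 706
  C-H: 8 × 408 = 3264
  C=C: 1 × 629 = 629
  I-I: 1 × 156 = 156
  Σ(broken) = 4755 kJ
Bonds formed (products):
  C-C: 3 × 353 = 1059
  C-H: 8 × 408 = 3264
  C-I: 2 × 232 = 464
  Σ(formed) = 4787 kJ
ΔH = Σ(broken) − Σ(formed) = 4755 − 4787 = −32 kJ

ΔH ≈ −32 kJ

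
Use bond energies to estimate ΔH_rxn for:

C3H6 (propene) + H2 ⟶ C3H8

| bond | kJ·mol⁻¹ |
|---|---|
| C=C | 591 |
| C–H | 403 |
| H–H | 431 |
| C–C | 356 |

Bonds broken (reactants):
  C–C: 1 × 356 = 356
  C–H: 6 × 403 = 2418
  C=C: 1 × 591 = 591
  H–H: 1 × 431 = 431
  Σ(broken) = 3796 kJ
Bonds formed (products):
  C–C: 2 × 356 = 712
  C–H: 8 × 403 = 3224
  Σ(formed) = 3936 kJ
ΔH = Σ(broken) − Σ(formed) = 3796 − 3936 = −140 kJ

ΔH ≈ −140 kJ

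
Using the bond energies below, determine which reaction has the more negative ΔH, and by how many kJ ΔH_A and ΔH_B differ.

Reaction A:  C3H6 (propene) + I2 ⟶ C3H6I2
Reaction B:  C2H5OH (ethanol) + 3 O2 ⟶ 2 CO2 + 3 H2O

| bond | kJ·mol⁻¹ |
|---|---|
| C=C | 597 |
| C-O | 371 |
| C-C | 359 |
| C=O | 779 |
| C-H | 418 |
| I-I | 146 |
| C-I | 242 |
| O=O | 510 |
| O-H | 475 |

Reaction A:
  Bonds broken (reactants):
    C-C: 1 × 359 = 359
    C-H: 6 × 418 = 2508
    C=C: 1 × 597 = 597
    I-I: 1 × 146 = 146
    Σ(broken) = 3610 kJ
  Bonds formed (products):
    C-C: 2 × 359 = 718
    C-H: 6 × 418 = 2508
    C-I: 2 × 242 = 484
    Σ(formed) = 3710 kJ
  ΔH_A = 3610 − 3710 = −100 kJ
Reaction B:
  Bonds broken (reactants):
    C-C: 1 × 359 = 359
    C-H: 5 × 418 = 2090
    C-O: 1 × 371 = 371
    O-H: 1 × 475 = 475
    O=O: 3 × 510 = 1530
    Σ(broken) = 4825 kJ
  Bonds formed (products):
    C=O: 4 × 779 = 3116
    O-H: 6 × 475 = 2850
    Σ(formed) = 5966 kJ
  ΔH_B = 4825 − 5966 = −1141 kJ
ΔH_A − ΔH_B = +1041 kJ, so reaction B has the more negative ΔH; |ΔH_A − ΔH_B| = 1041 kJ.

Reaction B, by 1041 kJ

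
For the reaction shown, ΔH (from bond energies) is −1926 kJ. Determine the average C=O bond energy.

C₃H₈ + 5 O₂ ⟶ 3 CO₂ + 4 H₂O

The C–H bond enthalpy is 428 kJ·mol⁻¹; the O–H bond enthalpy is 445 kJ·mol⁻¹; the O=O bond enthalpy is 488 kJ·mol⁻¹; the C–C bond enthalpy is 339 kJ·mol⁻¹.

Let D be the C=O bond energy.
Σ(broken) = 2×339 + 8×428 + 5×488 = 6542
Σ(formed) = 6×D + 8×445 = 3560 + 6D
ΔH = Σ(broken) − Σ(formed) = (6542) − (3560 + 6D) = +2982 − 6D
Setting this equal to −1926 kJ gives 6D = 4908, so D = 818 kJ/mol.

D(C=O) ≈ 818 kJ/mol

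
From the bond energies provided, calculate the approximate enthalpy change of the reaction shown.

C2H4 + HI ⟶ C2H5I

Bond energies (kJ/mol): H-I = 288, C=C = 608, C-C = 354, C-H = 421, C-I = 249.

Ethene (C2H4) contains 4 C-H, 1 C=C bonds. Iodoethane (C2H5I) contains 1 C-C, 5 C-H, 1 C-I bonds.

Bonds broken (reactants):
  C-H: 4 × 421 = 1684
  C=C: 1 × 608 = 608
  H-I: 1 × 288 = 288
  Σ(broken) = 2580 kJ
Bonds formed (products):
  C-C: 1 × 354 = 354
  C-H: 5 × 421 = 2105
  C-I: 1 × 249 = 249
  Σ(formed) = 2708 kJ
ΔH = Σ(broken) − Σ(formed) = 2580 − 2708 = −128 kJ

ΔH ≈ −128 kJ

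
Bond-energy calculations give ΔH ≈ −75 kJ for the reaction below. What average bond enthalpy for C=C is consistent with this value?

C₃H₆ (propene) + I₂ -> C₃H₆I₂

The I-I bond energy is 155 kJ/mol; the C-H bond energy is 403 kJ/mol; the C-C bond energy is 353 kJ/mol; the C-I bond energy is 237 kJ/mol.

D(C=C) ≈ 597 kJ/mol

Let D be the C=C bond energy.
Σ(broken) = 1×353 + 6×403 + 1×D + 1×155 = 2926 + D
Σ(formed) = 2×353 + 6×403 + 2×237 = 3598
ΔH = Σ(broken) − Σ(formed) = (2926 + D) − (3598) = −672 + D
Setting this equal to −75 kJ gives D = 597 kJ/mol.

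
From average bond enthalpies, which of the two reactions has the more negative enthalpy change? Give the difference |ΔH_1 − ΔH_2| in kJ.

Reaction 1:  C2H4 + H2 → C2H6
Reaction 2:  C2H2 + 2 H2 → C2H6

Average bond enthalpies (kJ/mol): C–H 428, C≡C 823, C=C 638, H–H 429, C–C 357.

Reaction 2, by 242 kJ

Reaction 1:
  Bonds broken (reactants):
    C–H: 4 × 428 = 1712
    C=C: 1 × 638 = 638
    H–H: 1 × 429 = 429
    Σ(broken) = 2779 kJ
  Bonds formed (products):
    C–C: 1 × 357 = 357
    C–H: 6 × 428 = 2568
    Σ(formed) = 2925 kJ
  ΔH_1 = 2779 − 2925 = −146 kJ
Reaction 2:
  Bonds broken (reactants):
    C≡C: 1 × 823 = 823
    C–H: 2 × 428 = 856
    H–H: 2 × 429 = 858
    Σ(broken) = 2537 kJ
  Bonds formed (products):
    C–C: 1 × 357 = 357
    C–H: 6 × 428 = 2568
    Σ(formed) = 2925 kJ
  ΔH_2 = 2537 − 2925 = −388 kJ
ΔH_1 − ΔH_2 = +242 kJ, so reaction 2 has the more negative ΔH; |ΔH_1 − ΔH_2| = 242 kJ.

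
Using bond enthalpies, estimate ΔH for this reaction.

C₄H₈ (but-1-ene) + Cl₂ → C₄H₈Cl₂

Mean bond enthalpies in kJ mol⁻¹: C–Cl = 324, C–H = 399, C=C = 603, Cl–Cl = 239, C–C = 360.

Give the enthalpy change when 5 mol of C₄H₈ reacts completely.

ΔH = −830 kJ

Bonds broken (reactants):
  C–C: 2 × 360 = 720
  C–H: 8 × 399 = 3192
  C=C: 1 × 603 = 603
  Cl–Cl: 1 × 239 = 239
  Σ(broken) = 4754 kJ
Bonds formed (products):
  C–C: 3 × 360 = 1080
  C–Cl: 2 × 324 = 648
  C–H: 8 × 399 = 3192
  Σ(formed) = 4920 kJ
ΔH = Σ(broken) − Σ(formed) = 4754 − 4920 = −166 kJ
For 5× the reaction as written: 5 × (−166) = −830 kJ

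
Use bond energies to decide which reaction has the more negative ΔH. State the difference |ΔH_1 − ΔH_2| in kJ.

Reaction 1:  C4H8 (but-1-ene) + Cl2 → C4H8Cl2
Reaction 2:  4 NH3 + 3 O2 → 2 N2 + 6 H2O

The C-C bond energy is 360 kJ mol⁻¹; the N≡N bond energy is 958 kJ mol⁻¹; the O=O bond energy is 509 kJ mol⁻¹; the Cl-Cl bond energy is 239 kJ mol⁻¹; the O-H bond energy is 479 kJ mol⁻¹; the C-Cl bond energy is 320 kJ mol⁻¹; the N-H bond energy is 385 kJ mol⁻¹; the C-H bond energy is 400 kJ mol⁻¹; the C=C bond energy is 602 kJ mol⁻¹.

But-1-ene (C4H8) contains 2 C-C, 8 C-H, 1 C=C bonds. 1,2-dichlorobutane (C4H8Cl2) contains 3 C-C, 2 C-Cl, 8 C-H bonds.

Reaction 2, by 1358 kJ

Reaction 1:
  Bonds broken (reactants):
    C-C: 2 × 360 = 720
    C-H: 8 × 400 = 3200
    C=C: 1 × 602 = 602
    Cl-Cl: 1 × 239 = 239
    Σ(broken) = 4761 kJ
  Bonds formed (products):
    C-C: 3 × 360 = 1080
    C-Cl: 2 × 320 = 640
    C-H: 8 × 400 = 3200
    Σ(formed) = 4920 kJ
  ΔH_1 = 4761 − 4920 = −159 kJ
Reaction 2:
  Bonds broken (reactants):
    N-H: 12 × 385 = 4620
    O=O: 3 × 509 = 1527
    Σ(broken) = 6147 kJ
  Bonds formed (products):
    N≡N: 2 × 958 = 1916
    O-H: 12 × 479 = 5748
    Σ(formed) = 7664 kJ
  ΔH_2 = 6147 − 7664 = −1517 kJ
ΔH_1 − ΔH_2 = +1358 kJ, so reaction 2 has the more negative ΔH; |ΔH_1 − ΔH_2| = 1358 kJ.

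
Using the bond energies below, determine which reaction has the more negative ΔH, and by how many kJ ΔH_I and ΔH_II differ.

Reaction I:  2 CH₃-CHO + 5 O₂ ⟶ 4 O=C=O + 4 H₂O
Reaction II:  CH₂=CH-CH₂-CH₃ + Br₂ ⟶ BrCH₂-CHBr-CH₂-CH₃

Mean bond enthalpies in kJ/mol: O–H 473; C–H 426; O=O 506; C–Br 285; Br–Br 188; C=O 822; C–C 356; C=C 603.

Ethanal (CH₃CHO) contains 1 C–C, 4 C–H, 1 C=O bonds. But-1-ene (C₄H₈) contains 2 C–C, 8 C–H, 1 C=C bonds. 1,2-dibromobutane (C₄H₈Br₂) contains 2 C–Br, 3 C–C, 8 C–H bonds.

Reaction I, by 1931 kJ

Reaction I:
  Bonds broken (reactants):
    C–C: 2 × 356 = 712
    C–H: 8 × 426 = 3408
    C=O: 2 × 822 = 1644
    O=O: 5 × 506 = 2530
    Σ(broken) = 8294 kJ
  Bonds formed (products):
    C=O: 8 × 822 = 6576
    O–H: 8 × 473 = 3784
    Σ(formed) = 10360 kJ
  ΔH_I = 8294 − 10360 = −2066 kJ
Reaction II:
  Bonds broken (reactants):
    Br–Br: 1 × 188 = 188
    C–C: 2 × 356 = 712
    C–H: 8 × 426 = 3408
    C=C: 1 × 603 = 603
    Σ(broken) = 4911 kJ
  Bonds formed (products):
    C–Br: 2 × 285 = 570
    C–C: 3 × 356 = 1068
    C–H: 8 × 426 = 3408
    Σ(formed) = 5046 kJ
  ΔH_II = 4911 − 5046 = −135 kJ
ΔH_I − ΔH_II = −1931 kJ, so reaction I has the more negative ΔH; |ΔH_I − ΔH_II| = 1931 kJ.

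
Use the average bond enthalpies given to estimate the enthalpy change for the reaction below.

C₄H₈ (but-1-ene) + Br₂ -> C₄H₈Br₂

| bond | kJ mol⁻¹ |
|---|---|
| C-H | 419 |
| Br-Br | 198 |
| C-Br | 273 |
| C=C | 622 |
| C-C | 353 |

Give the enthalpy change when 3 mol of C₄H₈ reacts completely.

Bonds broken (reactants):
  Br-Br: 1 × 198 = 198
  C-C: 2 × 353 = 706
  C-H: 8 × 419 = 3352
  C=C: 1 × 622 = 622
  Σ(broken) = 4878 kJ
Bonds formed (products):
  C-Br: 2 × 273 = 546
  C-C: 3 × 353 = 1059
  C-H: 8 × 419 = 3352
  Σ(formed) = 4957 kJ
ΔH = Σ(broken) − Σ(formed) = 4878 − 4957 = −79 kJ
For 3× the reaction as written: 3 × (−79) = −237 kJ

ΔH = −237 kJ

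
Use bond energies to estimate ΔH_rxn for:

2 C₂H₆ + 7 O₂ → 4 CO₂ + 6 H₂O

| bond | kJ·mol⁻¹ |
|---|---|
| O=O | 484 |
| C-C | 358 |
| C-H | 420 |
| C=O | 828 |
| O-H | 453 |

Bonds broken (reactants):
  C-C: 2 × 358 = 716
  C-H: 12 × 420 = 5040
  O=O: 7 × 484 = 3388
  Σ(broken) = 9144 kJ
Bonds formed (products):
  C=O: 8 × 828 = 6624
  O-H: 12 × 453 = 5436
  Σ(formed) = 12060 kJ
ΔH = Σ(broken) − Σ(formed) = 9144 − 12060 = −2916 kJ

ΔH ≈ −2916 kJ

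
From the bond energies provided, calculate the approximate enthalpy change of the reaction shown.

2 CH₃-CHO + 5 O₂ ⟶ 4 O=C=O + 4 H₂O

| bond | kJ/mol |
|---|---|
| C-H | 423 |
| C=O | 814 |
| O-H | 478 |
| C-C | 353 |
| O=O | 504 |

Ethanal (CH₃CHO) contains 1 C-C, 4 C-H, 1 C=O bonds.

ΔH ≈ −2098 kJ

Bonds broken (reactants):
  C-C: 2 × 353 = 706
  C-H: 8 × 423 = 3384
  C=O: 2 × 814 = 1628
  O=O: 5 × 504 = 2520
  Σ(broken) = 8238 kJ
Bonds formed (products):
  C=O: 8 × 814 = 6512
  O-H: 8 × 478 = 3824
  Σ(formed) = 10336 kJ
ΔH = Σ(broken) − Σ(formed) = 8238 − 10336 = −2098 kJ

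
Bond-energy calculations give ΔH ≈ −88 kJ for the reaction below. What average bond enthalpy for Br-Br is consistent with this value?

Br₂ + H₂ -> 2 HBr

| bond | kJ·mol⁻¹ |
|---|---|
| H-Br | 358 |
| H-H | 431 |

D(Br-Br) ≈ 197 kJ/mol

Let D be the Br-Br bond energy.
Σ(broken) = 1×D + 1×431 = 431 + D
Σ(formed) = 2×358 = 716
ΔH = Σ(broken) − Σ(formed) = (431 + D) − (716) = −285 + D
Setting this equal to −88 kJ gives D = 197 kJ/mol.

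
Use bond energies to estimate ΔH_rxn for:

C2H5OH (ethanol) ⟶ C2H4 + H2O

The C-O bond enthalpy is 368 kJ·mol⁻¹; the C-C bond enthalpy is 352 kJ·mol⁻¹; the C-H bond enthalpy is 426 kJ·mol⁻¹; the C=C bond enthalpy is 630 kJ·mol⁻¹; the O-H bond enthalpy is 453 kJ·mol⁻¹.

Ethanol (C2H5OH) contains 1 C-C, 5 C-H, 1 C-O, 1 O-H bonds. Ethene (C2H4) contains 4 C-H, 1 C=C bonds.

Bonds broken (reactants):
  C-C: 1 × 352 = 352
  C-H: 5 × 426 = 2130
  C-O: 1 × 368 = 368
  O-H: 1 × 453 = 453
  Σ(broken) = 3303 kJ
Bonds formed (products):
  C-H: 4 × 426 = 1704
  C=C: 1 × 630 = 630
  O-H: 2 × 453 = 906
  Σ(formed) = 3240 kJ
ΔH = Σ(broken) − Σ(formed) = 3303 − 3240 = +63 kJ

ΔH ≈ +63 kJ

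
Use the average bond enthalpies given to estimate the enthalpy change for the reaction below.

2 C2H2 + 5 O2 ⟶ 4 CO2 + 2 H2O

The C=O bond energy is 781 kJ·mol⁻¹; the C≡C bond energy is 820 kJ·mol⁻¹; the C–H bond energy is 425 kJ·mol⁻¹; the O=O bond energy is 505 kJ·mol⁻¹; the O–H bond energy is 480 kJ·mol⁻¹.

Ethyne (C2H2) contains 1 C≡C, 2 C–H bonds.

Bonds broken (reactants):
  C≡C: 2 × 820 = 1640
  C–H: 4 × 425 = 1700
  O=O: 5 × 505 = 2525
  Σ(broken) = 5865 kJ
Bonds formed (products):
  C=O: 8 × 781 = 6248
  O–H: 4 × 480 = 1920
  Σ(formed) = 8168 kJ
ΔH = Σ(broken) − Σ(formed) = 5865 − 8168 = −2303 kJ

ΔH ≈ −2303 kJ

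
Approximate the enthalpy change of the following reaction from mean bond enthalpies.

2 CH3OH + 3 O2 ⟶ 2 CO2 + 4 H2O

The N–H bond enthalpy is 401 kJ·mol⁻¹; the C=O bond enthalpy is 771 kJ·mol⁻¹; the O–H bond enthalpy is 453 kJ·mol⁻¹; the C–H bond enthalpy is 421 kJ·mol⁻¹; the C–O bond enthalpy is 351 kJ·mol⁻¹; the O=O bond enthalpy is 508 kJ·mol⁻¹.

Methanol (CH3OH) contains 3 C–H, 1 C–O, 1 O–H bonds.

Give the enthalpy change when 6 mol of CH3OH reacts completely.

ΔH = −3150 kJ

Bonds broken (reactants):
  C–H: 6 × 421 = 2526
  C–O: 2 × 351 = 702
  O–H: 2 × 453 = 906
  O=O: 3 × 508 = 1524
  Σ(broken) = 5658 kJ
Bonds formed (products):
  C=O: 4 × 771 = 3084
  O–H: 8 × 453 = 3624
  Σ(formed) = 6708 kJ
ΔH = Σ(broken) − Σ(formed) = 5658 − 6708 = −1050 kJ
For 3× the reaction as written: 3 × (−1050) = −3150 kJ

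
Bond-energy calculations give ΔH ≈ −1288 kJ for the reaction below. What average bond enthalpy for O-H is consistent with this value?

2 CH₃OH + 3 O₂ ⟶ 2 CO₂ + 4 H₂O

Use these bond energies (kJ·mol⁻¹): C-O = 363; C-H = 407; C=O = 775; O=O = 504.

D(O-H) ≈ 478 kJ/mol

Let D be the O-H bond energy.
Σ(broken) = 6×407 + 2×363 + 2×D + 3×504 = 4680 + 2D
Σ(formed) = 4×775 + 8×D = 3100 + 8D
ΔH = Σ(broken) − Σ(formed) = (4680 + 2D) − (3100 + 8D) = +1580 − 6D
Setting this equal to −1288 kJ gives 6D = 2868, so D = 478 kJ/mol.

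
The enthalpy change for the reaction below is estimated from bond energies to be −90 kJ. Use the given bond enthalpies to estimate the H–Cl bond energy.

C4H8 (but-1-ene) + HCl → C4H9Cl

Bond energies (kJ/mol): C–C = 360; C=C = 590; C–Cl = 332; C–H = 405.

D(H–Cl) ≈ 417 kJ/mol

Let D be the H–Cl bond energy.
Σ(broken) = 2×360 + 8×405 + 1×590 + 1×D = 4550 + D
Σ(formed) = 3×360 + 1×332 + 9×405 = 5057
ΔH = Σ(broken) − Σ(formed) = (4550 + D) − (5057) = −507 + D
Setting this equal to −90 kJ gives D = 417 kJ/mol.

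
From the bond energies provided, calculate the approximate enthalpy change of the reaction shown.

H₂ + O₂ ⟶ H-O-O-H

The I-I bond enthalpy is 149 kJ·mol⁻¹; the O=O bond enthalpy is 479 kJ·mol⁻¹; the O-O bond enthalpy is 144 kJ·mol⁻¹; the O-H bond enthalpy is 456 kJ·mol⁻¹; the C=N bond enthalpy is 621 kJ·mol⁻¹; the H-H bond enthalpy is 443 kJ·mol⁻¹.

ΔH ≈ −134 kJ

Bonds broken (reactants):
  H-H: 1 × 443 = 443
  O=O: 1 × 479 = 479
  Σ(broken) = 922 kJ
Bonds formed (products):
  O-H: 2 × 456 = 912
  O-O: 1 × 144 = 144
  Σ(formed) = 1056 kJ
ΔH = Σ(broken) − Σ(formed) = 922 − 1056 = −134 kJ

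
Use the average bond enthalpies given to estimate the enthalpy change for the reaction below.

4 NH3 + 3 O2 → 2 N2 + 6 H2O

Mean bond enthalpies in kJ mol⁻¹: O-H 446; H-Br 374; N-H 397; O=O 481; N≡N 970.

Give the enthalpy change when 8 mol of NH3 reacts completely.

Bonds broken (reactants):
  N-H: 12 × 397 = 4764
  O=O: 3 × 481 = 1443
  Σ(broken) = 6207 kJ
Bonds formed (products):
  N≡N: 2 × 970 = 1940
  O-H: 12 × 446 = 5352
  Σ(formed) = 7292 kJ
ΔH = Σ(broken) − Σ(formed) = 6207 − 7292 = −1085 kJ
For 2× the reaction as written: 2 × (−1085) = −2170 kJ

ΔH = −2170 kJ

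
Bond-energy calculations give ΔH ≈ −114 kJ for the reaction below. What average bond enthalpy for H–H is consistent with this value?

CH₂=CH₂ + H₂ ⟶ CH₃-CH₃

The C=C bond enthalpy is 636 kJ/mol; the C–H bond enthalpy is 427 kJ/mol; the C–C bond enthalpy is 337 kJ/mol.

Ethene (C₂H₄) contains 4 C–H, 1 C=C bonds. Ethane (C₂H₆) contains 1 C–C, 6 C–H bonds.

D(H–H) ≈ 441 kJ/mol

Let D be the H–H bond energy.
Σ(broken) = 4×427 + 1×636 + 1×D = 2344 + D
Σ(formed) = 1×337 + 6×427 = 2899
ΔH = Σ(broken) − Σ(formed) = (2344 + D) − (2899) = −555 + D
Setting this equal to −114 kJ gives D = 441 kJ/mol.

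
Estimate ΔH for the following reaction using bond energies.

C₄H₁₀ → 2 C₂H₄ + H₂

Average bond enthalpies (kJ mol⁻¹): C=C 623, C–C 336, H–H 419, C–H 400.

Bonds broken (reactants):
  C–C: 3 × 336 = 1008
  C–H: 10 × 400 = 4000
  Σ(broken) = 5008 kJ
Bonds formed (products):
  C–H: 8 × 400 = 3200
  C=C: 2 × 623 = 1246
  H–H: 1 × 419 = 419
  Σ(formed) = 4865 kJ
ΔH = Σ(broken) − Σ(formed) = 5008 − 4865 = +143 kJ

ΔH ≈ +143 kJ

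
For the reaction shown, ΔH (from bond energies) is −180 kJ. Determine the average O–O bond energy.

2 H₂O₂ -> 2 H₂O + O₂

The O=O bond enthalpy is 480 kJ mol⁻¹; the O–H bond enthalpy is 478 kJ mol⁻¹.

D(O–O) ≈ 150 kJ/mol

Let D be the O–O bond energy.
Σ(broken) = 4×478 + 2×D = 1912 + 2D
Σ(formed) = 4×478 + 1×480 = 2392
ΔH = Σ(broken) − Σ(formed) = (1912 + 2D) − (2392) = −480 + 2D
Setting this equal to −180 kJ gives 2D = 300, so D = 150 kJ/mol.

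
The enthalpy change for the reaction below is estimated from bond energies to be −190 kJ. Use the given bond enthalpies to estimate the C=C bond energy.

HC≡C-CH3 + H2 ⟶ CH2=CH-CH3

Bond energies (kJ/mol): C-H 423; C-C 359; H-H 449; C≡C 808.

Let D be the C=C bond energy.
Σ(broken) = 1×808 + 1×359 + 4×423 + 1×449 = 3308
Σ(formed) = 1×359 + 6×423 + 1×D = 2897 + D
ΔH = Σ(broken) − Σ(formed) = (3308) − (2897 + D) = +411 − D
Setting this equal to −190 kJ gives D = 601 kJ/mol.

D(C=C) ≈ 601 kJ/mol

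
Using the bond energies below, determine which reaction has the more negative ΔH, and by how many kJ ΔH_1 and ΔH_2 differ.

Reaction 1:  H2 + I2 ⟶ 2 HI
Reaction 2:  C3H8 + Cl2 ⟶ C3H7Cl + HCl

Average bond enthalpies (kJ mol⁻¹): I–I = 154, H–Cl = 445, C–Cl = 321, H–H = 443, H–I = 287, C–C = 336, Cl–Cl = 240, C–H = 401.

Reaction 1:
  Bonds broken (reactants):
    H–H: 1 × 443 = 443
    I–I: 1 × 154 = 154
    Σ(broken) = 597 kJ
  Bonds formed (products):
    H–I: 2 × 287 = 574
    Σ(formed) = 574 kJ
  ΔH_1 = 597 − 574 = +23 kJ
Reaction 2:
  Bonds broken (reactants):
    C–C: 2 × 336 = 672
    C–H: 8 × 401 = 3208
    Cl–Cl: 1 × 240 = 240
    Σ(broken) = 4120 kJ
  Bonds formed (products):
    C–C: 2 × 336 = 672
    C–Cl: 1 × 321 = 321
    C–H: 7 × 401 = 2807
    H–Cl: 1 × 445 = 445
    Σ(formed) = 4245 kJ
  ΔH_2 = 4120 − 4245 = −125 kJ
ΔH_1 − ΔH_2 = +148 kJ, so reaction 2 has the more negative ΔH; |ΔH_1 − ΔH_2| = 148 kJ.

Reaction 2, by 148 kJ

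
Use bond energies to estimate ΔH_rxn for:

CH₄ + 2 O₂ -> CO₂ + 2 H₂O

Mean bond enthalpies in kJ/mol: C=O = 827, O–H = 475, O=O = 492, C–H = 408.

ΔH ≈ −938 kJ

Bonds broken (reactants):
  C–H: 4 × 408 = 1632
  O=O: 2 × 492 = 984
  Σ(broken) = 2616 kJ
Bonds formed (products):
  C=O: 2 × 827 = 1654
  O–H: 4 × 475 = 1900
  Σ(formed) = 3554 kJ
ΔH = Σ(broken) − Σ(formed) = 2616 − 3554 = −938 kJ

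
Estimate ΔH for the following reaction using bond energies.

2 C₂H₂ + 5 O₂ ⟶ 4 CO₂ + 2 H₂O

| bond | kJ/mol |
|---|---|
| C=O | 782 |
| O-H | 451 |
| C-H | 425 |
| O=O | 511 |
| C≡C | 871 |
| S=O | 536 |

Bonds broken (reactants):
  C≡C: 2 × 871 = 1742
  C-H: 4 × 425 = 1700
  O=O: 5 × 511 = 2555
  Σ(broken) = 5997 kJ
Bonds formed (products):
  C=O: 8 × 782 = 6256
  O-H: 4 × 451 = 1804
  Σ(formed) = 8060 kJ
ΔH = Σ(broken) − Σ(formed) = 5997 − 8060 = −2063 kJ

ΔH ≈ −2063 kJ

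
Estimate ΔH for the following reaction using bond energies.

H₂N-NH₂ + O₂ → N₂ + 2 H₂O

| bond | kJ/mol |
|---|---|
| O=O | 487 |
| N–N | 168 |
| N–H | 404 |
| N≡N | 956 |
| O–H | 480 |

ΔH ≈ −605 kJ

Bonds broken (reactants):
  N–H: 4 × 404 = 1616
  N–N: 1 × 168 = 168
  O=O: 1 × 487 = 487
  Σ(broken) = 2271 kJ
Bonds formed (products):
  N≡N: 1 × 956 = 956
  O–H: 4 × 480 = 1920
  Σ(formed) = 2876 kJ
ΔH = Σ(broken) − Σ(formed) = 2271 − 2876 = −605 kJ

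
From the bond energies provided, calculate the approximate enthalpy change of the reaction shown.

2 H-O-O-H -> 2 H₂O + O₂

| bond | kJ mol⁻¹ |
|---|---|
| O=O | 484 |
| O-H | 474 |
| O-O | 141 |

ΔH ≈ −202 kJ

Bonds broken (reactants):
  O-H: 4 × 474 = 1896
  O-O: 2 × 141 = 282
  Σ(broken) = 2178 kJ
Bonds formed (products):
  O-H: 4 × 474 = 1896
  O=O: 1 × 484 = 484
  Σ(formed) = 2380 kJ
ΔH = Σ(broken) − Σ(formed) = 2178 − 2380 = −202 kJ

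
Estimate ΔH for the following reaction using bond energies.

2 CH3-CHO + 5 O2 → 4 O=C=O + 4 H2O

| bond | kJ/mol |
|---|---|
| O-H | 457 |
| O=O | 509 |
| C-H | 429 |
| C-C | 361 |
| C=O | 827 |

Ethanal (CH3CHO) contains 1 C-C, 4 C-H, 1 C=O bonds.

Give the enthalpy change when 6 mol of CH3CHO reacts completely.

Bonds broken (reactants):
  C-C: 2 × 361 = 722
  C-H: 8 × 429 = 3432
  C=O: 2 × 827 = 1654
  O=O: 5 × 509 = 2545
  Σ(broken) = 8353 kJ
Bonds formed (products):
  C=O: 8 × 827 = 6616
  O-H: 8 × 457 = 3656
  Σ(formed) = 10272 kJ
ΔH = Σ(broken) − Σ(formed) = 8353 − 10272 = −1919 kJ
For 3× the reaction as written: 3 × (−1919) = −5757 kJ

ΔH = −5757 kJ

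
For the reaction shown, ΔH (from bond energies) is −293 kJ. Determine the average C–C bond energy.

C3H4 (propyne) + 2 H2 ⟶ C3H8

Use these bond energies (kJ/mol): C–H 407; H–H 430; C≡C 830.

D(C–C) ≈ 355 kJ/mol

Let D be the C–C bond energy.
Σ(broken) = 1×830 + 1×D + 4×407 + 2×430 = 3318 + D
Σ(formed) = 2×D + 8×407 = 3256 + 2D
ΔH = Σ(broken) − Σ(formed) = (3318 + D) − (3256 + 2D) = +62 − D
Setting this equal to −293 kJ gives D = 355 kJ/mol.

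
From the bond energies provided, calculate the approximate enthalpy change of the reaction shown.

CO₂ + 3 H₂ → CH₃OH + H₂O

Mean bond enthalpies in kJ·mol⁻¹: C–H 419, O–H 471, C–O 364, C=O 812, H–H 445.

Bonds broken (reactants):
  C=O: 2 × 812 = 1624
  H–H: 3 × 445 = 1335
  Σ(broken) = 2959 kJ
Bonds formed (products):
  C–H: 3 × 419 = 1257
  C–O: 1 × 364 = 364
  O–H: 3 × 471 = 1413
  Σ(formed) = 3034 kJ
ΔH = Σ(broken) − Σ(formed) = 2959 − 3034 = −75 kJ

ΔH ≈ −75 kJ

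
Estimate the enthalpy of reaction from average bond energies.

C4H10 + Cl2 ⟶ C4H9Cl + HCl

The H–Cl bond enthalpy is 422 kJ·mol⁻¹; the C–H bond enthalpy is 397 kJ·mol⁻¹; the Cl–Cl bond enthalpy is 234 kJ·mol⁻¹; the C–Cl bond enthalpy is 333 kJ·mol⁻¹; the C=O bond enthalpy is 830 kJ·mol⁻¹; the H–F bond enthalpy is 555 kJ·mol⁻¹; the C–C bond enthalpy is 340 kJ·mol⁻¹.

Bonds broken (reactants):
  C–C: 3 × 340 = 1020
  C–H: 10 × 397 = 3970
  Cl–Cl: 1 × 234 = 234
  Σ(broken) = 5224 kJ
Bonds formed (products):
  C–C: 3 × 340 = 1020
  C–Cl: 1 × 333 = 333
  C–H: 9 × 397 = 3573
  H–Cl: 1 × 422 = 422
  Σ(formed) = 5348 kJ
ΔH = Σ(broken) − Σ(formed) = 5224 − 5348 = −124 kJ

ΔH ≈ −124 kJ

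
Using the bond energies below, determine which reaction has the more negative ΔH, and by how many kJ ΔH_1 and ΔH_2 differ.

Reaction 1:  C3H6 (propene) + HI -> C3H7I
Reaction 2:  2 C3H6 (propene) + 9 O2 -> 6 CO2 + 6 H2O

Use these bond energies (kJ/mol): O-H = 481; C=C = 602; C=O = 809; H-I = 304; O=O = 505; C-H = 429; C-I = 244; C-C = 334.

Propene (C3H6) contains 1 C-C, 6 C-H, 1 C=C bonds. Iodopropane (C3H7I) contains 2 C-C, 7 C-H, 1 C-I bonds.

Reaction 1:
  Bonds broken (reactants):
    C-C: 1 × 334 = 334
    C-H: 6 × 429 = 2574
    C=C: 1 × 602 = 602
    H-I: 1 × 304 = 304
    Σ(broken) = 3814 kJ
  Bonds formed (products):
    C-C: 2 × 334 = 668
    C-H: 7 × 429 = 3003
    C-I: 1 × 244 = 244
    Σ(formed) = 3915 kJ
  ΔH_1 = 3814 − 3915 = −101 kJ
Reaction 2:
  Bonds broken (reactants):
    C-C: 2 × 334 = 668
    C-H: 12 × 429 = 5148
    C=C: 2 × 602 = 1204
    O=O: 9 × 505 = 4545
    Σ(broken) = 11565 kJ
  Bonds formed (products):
    C=O: 12 × 809 = 9708
    O-H: 12 × 481 = 5772
    Σ(formed) = 15480 kJ
  ΔH_2 = 11565 − 15480 = −3915 kJ
ΔH_1 − ΔH_2 = +3814 kJ, so reaction 2 has the more negative ΔH; |ΔH_1 − ΔH_2| = 3814 kJ.

Reaction 2, by 3814 kJ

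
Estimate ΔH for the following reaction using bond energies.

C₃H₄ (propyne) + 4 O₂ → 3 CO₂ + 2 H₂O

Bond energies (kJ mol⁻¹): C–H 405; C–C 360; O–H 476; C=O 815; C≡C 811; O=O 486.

Bonds broken (reactants):
  C≡C: 1 × 811 = 811
  C–C: 1 × 360 = 360
  C–H: 4 × 405 = 1620
  O=O: 4 × 486 = 1944
  Σ(broken) = 4735 kJ
Bonds formed (products):
  C=O: 6 × 815 = 4890
  O–H: 4 × 476 = 1904
  Σ(formed) = 6794 kJ
ΔH = Σ(broken) − Σ(formed) = 4735 − 6794 = −2059 kJ

ΔH ≈ −2059 kJ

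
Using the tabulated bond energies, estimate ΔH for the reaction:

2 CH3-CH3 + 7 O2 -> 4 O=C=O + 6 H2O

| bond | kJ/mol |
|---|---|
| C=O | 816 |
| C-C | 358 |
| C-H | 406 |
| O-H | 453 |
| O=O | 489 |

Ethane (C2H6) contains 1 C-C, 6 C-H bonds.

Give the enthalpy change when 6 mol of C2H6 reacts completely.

Bonds broken (reactants):
  C-C: 2 × 358 = 716
  C-H: 12 × 406 = 4872
  O=O: 7 × 489 = 3423
  Σ(broken) = 9011 kJ
Bonds formed (products):
  C=O: 8 × 816 = 6528
  O-H: 12 × 453 = 5436
  Σ(formed) = 11964 kJ
ΔH = Σ(broken) − Σ(formed) = 9011 − 11964 = −2953 kJ
For 3× the reaction as written: 3 × (−2953) = −8859 kJ

ΔH = −8859 kJ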